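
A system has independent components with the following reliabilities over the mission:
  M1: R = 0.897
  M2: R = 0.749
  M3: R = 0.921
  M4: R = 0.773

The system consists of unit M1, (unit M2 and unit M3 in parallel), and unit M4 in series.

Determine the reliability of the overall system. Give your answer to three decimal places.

0.680

Parallel (M2 and M3): 1 − (1 − 0.74900)(1 − 0.92100) = 0.98017
Series (M1, [0.98017], and M4): 0.89700 × 0.98017 × 0.77300 = 0.680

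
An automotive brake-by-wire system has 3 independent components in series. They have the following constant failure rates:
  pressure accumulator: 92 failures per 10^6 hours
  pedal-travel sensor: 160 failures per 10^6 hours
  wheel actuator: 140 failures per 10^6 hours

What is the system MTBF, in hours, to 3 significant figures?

2550

Series of exponential components: λ_sys = Σ λ_i
λ_sys = 0.000092 + 0.00016 + 0.00014 = 3.9200e-04 /h
MTBF = 1 / λ_sys = 2550 h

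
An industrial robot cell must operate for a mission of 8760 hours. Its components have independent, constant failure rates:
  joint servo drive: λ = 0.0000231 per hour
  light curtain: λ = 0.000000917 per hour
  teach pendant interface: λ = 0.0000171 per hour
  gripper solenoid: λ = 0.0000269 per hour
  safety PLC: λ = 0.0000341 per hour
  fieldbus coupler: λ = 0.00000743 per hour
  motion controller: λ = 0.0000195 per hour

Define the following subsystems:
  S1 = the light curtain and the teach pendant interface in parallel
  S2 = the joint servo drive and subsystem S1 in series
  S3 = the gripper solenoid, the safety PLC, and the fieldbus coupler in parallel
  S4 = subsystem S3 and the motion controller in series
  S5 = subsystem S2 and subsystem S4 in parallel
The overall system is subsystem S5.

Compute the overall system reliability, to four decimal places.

R(joint servo drive) = exp(−0.0000231 × 8760) = 0.816804
R(light curtain) = exp(−0.000000917 × 8760) = 0.991999
R(teach pendant interface) = exp(−0.0000171 × 8760) = 0.860884
R(gripper solenoid) = exp(−0.0000269 × 8760) = 0.790062
R(safety PLC) = exp(−0.0000341 × 8760) = 0.741770
R(fieldbus coupler) = exp(−0.00000743 × 8760) = 0.936986
R(motion controller) = exp(−0.0000195 × 8760) = 0.842973
Parallel (light curtain and teach pendant interface): 1 − (1 − 0.991999)(1 − 0.860884) = 0.998887
Series (joint servo drive and [0.998887]): 0.816804 × 0.998887 = 0.815895
Parallel (gripper solenoid, safety PLC, and fieldbus coupler): 1 − (1 − 0.790062)(1 − 0.741770)(1 − 0.936986) = 0.996584
Series ([0.996584] and motion controller): 0.996584 × 0.842973 = 0.840093
Parallel ([0.815895] and [0.840093]): 1 − (1 − 0.815895)(1 − 0.840093) = 0.9706

0.9706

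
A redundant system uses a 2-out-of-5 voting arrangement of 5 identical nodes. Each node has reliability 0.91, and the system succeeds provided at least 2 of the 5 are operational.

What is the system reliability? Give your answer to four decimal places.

R = Σ_{i=2}^{5} C(5,i) p^i (1−p)^{5−i} with p = 0.91
C(5,2)·0.91^2·0.09^3 = 0.006037
C(5,3)·0.91^3·0.09^2 = 0.061039
C(5,4)·0.91^4·0.09^1 = 0.308587
C(5,5)·0.91^5·0.09^0 = 0.624032
Sum = 0.9997

0.9997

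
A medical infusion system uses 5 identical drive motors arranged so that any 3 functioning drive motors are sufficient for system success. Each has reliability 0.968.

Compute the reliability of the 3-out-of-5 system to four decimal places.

R = Σ_{i=3}^{5} C(5,i) p^i (1−p)^{5−i} with p = 0.968
C(5,3)·0.968^3·0.032^2 = 0.009288
C(5,4)·0.968^4·0.032^1 = 0.140482
C(5,5)·0.968^5·0.032^0 = 0.849918
Sum = 0.9997

0.9997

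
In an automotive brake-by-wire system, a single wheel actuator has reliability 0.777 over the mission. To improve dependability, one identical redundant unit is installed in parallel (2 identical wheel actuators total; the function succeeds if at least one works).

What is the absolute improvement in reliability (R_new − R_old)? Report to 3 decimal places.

0.173

R_before = 0.777
R_after = 1 − (1 − 0.777)^2 = 0.950
ΔR = 0.950 − 0.777 = 0.173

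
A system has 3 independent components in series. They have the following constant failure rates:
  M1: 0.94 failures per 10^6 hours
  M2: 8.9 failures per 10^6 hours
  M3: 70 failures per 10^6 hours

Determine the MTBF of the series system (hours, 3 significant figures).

12500

Series of exponential components: λ_sys = Σ λ_i
λ_sys = 0.00000094 + 0.0000089 + 0.000070 = 7.9840e-05 /h
MTBF = 1 / λ_sys = 12500 h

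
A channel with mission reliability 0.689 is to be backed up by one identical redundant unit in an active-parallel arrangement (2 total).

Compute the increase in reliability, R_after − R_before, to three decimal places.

0.214

R_before = 0.689
R_after = 1 − (1 − 0.689)^2 = 0.903
ΔR = 0.903 − 0.689 = 0.214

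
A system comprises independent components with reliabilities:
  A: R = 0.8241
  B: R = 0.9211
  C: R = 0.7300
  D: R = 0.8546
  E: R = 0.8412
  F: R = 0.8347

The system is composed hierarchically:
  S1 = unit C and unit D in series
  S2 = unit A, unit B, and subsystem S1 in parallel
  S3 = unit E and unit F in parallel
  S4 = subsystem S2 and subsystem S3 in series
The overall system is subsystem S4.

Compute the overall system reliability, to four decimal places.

Series (C and D): 0.730000 × 0.854600 = 0.623858
Parallel (A, B, and [0.623858]): 1 − (1 − 0.824100)(1 − 0.921100)(1 − 0.623858) = 0.994780
Parallel (E and F): 1 − (1 − 0.841200)(1 − 0.834700) = 0.973750
Series ([0.994780] and [0.973750]): 0.994780 × 0.973750 = 0.9687

0.9687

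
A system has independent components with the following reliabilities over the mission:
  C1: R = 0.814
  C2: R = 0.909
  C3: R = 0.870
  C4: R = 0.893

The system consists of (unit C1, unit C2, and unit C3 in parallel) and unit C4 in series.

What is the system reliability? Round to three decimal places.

0.891

Parallel (C1, C2, and C3): 1 − (1 − 0.81400)(1 − 0.90900)(1 − 0.87000) = 0.99780
Series ([0.99780] and C4): 0.99780 × 0.89300 = 0.891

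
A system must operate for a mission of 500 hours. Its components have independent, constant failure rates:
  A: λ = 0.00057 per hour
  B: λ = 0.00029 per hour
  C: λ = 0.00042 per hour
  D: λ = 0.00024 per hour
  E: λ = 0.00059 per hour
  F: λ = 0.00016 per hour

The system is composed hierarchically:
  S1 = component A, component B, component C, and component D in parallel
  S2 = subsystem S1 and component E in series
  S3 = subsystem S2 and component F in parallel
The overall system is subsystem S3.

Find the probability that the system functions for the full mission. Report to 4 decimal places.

R(A) = exp(−0.00057 × 500) = 0.752014
R(B) = exp(−0.00029 × 500) = 0.865022
R(C) = exp(−0.00042 × 500) = 0.810584
R(D) = exp(−0.00024 × 500) = 0.886920
R(E) = exp(−0.00059 × 500) = 0.744532
R(F) = exp(−0.00016 × 500) = 0.923116
Parallel (A, B, C, and D): 1 − (1 − 0.752014)(1 − 0.865022)(1 − 0.810584)(1 − 0.886920) = 0.999283
Series ([0.999283] and E): 0.999283 × 0.744532 = 0.743998
Parallel ([0.743998] and F): 1 − (1 − 0.743998)(1 − 0.923116) = 0.9803

0.9803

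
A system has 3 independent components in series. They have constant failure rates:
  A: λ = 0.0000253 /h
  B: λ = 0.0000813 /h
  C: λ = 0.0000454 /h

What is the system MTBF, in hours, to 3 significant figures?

Series of exponential components: λ_sys = Σ λ_i
λ_sys = 0.0000253 + 0.0000813 + 0.0000454 = 1.5200e-04 /h
MTBF = 1 / λ_sys = 6580 h

6580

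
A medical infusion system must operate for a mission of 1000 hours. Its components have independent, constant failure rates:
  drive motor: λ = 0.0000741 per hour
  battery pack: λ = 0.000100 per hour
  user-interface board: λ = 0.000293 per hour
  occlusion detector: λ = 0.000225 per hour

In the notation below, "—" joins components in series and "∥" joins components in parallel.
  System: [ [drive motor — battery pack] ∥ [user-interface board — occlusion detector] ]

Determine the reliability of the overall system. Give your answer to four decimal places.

0.9354

R(drive motor) = exp(−0.0000741 × 1000) = 0.928579
R(battery pack) = exp(−0.000100 × 1000) = 0.904837
R(user-interface board) = exp(−0.000293 × 1000) = 0.746022
R(occlusion detector) = exp(−0.000225 × 1000) = 0.798516
Series (drive motor and battery pack): 0.928579 × 0.904837 = 0.840213
Series (user-interface board and occlusion detector): 0.746022 × 0.798516 = 0.595711
Parallel ([0.840213] and [0.595711]): 1 − (1 − 0.840213)(1 − 0.595711) = 0.9354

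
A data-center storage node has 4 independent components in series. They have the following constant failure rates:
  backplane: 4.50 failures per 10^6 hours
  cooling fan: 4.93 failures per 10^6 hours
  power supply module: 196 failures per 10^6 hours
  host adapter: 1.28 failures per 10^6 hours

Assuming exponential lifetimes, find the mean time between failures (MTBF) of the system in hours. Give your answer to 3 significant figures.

Series of exponential components: λ_sys = Σ λ_i
λ_sys = 0.00000450 + 0.00000493 + 0.000196 + 0.00000128 = 2.0671e-04 /h
MTBF = 1 / λ_sys = 4840 h

4840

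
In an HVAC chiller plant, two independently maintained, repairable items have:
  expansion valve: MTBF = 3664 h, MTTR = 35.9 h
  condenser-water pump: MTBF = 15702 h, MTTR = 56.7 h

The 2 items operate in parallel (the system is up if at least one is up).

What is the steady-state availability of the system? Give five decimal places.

A(expansion valve) = MTBF/(MTBF+MTTR) = 3664/(3664+35.9) = 0.990297
A(condenser-water pump) = MTBF/(MTBF+MTTR) = 15702/(15702+56.7) = 0.996402
Parallel availability: 1 − (1 − 0.990297)(1 − 0.996402) = 0.99997

0.99997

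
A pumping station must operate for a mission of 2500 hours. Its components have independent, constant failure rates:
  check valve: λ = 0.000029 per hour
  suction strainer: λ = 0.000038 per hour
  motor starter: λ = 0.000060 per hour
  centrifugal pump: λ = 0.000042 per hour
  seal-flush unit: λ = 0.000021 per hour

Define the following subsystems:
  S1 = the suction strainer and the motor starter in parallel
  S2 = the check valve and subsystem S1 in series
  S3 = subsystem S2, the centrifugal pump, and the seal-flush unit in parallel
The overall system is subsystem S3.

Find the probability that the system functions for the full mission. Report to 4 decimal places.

R(check valve) = exp(−0.000029 × 2500) = 0.930066
R(suction strainer) = exp(−0.000038 × 2500) = 0.909373
R(motor starter) = exp(−0.000060 × 2500) = 0.860708
R(centrifugal pump) = exp(−0.000042 × 2500) = 0.900325
R(seal-flush unit) = exp(−0.000021 × 2500) = 0.948854
Parallel (suction strainer and motor starter): 1 − (1 − 0.909373)(1 − 0.860708) = 0.987376
Series (check valve and [0.987376]): 0.930066 × 0.987376 = 0.918325
Parallel ([0.918325], centrifugal pump, and seal-flush unit): 1 − (1 − 0.918325)(1 − 0.900325)(1 − 0.948854) = 0.9996

0.9996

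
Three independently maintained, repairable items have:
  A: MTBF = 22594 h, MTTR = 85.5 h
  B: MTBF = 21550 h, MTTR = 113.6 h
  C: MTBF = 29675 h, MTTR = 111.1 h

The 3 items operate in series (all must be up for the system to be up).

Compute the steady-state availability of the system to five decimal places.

A(A) = MTBF/(MTBF+MTTR) = 22594/(22594+85.5) = 0.996230
A(B) = MTBF/(MTBF+MTTR) = 21550/(21550+113.6) = 0.994756
A(C) = MTBF/(MTBF+MTTR) = 29675/(29675+111.1) = 0.996270
Series availability: 0.996230 × 0.994756 × 0.996270 = 0.98731

0.98731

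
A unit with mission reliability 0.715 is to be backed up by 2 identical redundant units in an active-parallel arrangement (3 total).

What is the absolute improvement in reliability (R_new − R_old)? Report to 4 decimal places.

R_before = 0.715
R_after = 1 − (1 − 0.715)^3 = 0.9769
ΔR = 0.9769 − 0.715 = 0.2619

0.2619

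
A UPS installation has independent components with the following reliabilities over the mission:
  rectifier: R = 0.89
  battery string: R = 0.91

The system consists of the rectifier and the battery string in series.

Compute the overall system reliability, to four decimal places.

Series (rectifier and battery string): 0.890000 × 0.910000 = 0.8099

0.8099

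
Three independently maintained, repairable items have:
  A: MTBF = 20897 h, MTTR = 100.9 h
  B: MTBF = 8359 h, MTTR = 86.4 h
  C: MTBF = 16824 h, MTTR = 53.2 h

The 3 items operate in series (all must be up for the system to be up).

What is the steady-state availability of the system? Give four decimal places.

0.9819

A(A) = MTBF/(MTBF+MTTR) = 20897/(20897+100.9) = 0.995195
A(B) = MTBF/(MTBF+MTTR) = 8359/(8359+86.4) = 0.989770
A(C) = MTBF/(MTBF+MTTR) = 16824/(16824+53.2) = 0.996848
Series availability: 0.995195 × 0.989770 × 0.996848 = 0.9819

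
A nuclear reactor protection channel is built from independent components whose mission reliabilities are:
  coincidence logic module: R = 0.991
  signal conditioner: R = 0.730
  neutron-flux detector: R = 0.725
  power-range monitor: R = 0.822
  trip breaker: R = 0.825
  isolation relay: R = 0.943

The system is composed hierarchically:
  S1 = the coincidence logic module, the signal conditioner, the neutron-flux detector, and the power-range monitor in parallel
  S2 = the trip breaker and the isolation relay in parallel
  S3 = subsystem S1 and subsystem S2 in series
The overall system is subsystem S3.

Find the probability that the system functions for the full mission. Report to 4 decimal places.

0.9899

Parallel (coincidence logic module, signal conditioner, neutron-flux detector, and power-range monitor): 1 − (1 − 0.991000)(1 − 0.730000)(1 − 0.725000)(1 − 0.822000) = 0.999881
Parallel (trip breaker and isolation relay): 1 − (1 − 0.825000)(1 − 0.943000) = 0.990025
Series ([0.999881] and [0.990025]): 0.999881 × 0.990025 = 0.9899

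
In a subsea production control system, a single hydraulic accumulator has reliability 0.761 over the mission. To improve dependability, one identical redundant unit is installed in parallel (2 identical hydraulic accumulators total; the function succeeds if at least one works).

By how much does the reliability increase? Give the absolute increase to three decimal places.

0.182

R_before = 0.761
R_after = 1 − (1 − 0.761)^2 = 0.943
ΔR = 0.943 − 0.761 = 0.182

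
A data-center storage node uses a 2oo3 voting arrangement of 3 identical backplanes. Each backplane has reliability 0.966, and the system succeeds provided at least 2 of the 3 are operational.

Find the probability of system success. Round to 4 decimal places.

0.9966

R = Σ_{i=2}^{3} C(3,i) p^i (1−p)^{3−i} with p = 0.966
C(3,2)·0.966^2·0.034^1 = 0.095182
C(3,3)·0.966^3·0.034^0 = 0.901429
Sum = 0.9966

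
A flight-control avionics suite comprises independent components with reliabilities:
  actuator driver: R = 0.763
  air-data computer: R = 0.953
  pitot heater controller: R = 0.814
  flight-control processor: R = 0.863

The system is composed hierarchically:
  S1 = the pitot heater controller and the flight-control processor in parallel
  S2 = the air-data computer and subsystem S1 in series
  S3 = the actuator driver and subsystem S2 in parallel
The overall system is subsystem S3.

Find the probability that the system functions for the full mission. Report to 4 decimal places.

Parallel (pitot heater controller and flight-control processor): 1 − (1 − 0.814000)(1 − 0.863000) = 0.974518
Series (air-data computer and [0.974518]): 0.953000 × 0.974518 = 0.928716
Parallel (actuator driver and [0.928716]): 1 − (1 − 0.763000)(1 − 0.928716) = 0.9831

0.9831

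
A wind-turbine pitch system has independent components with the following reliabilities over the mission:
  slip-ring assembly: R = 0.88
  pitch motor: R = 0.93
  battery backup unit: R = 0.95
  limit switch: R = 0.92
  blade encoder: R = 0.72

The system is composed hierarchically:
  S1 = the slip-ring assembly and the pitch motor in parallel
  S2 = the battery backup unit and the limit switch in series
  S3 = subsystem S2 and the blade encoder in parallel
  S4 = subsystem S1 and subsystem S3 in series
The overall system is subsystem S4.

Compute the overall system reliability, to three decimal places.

Parallel (slip-ring assembly and pitch motor): 1 − (1 − 0.88000)(1 − 0.93000) = 0.99160
Series (battery backup unit and limit switch): 0.95000 × 0.92000 = 0.87400
Parallel ([0.87400] and blade encoder): 1 − (1 − 0.87400)(1 − 0.72000) = 0.96472
Series ([0.99160] and [0.96472]): 0.99160 × 0.96472 = 0.957

0.957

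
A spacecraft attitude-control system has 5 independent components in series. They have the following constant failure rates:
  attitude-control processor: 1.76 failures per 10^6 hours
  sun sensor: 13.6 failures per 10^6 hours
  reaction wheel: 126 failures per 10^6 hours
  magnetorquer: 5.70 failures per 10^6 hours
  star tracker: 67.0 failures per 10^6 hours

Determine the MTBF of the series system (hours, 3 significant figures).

4670

Series of exponential components: λ_sys = Σ λ_i
λ_sys = 0.00000176 + 0.0000136 + 0.000126 + 0.00000570 + 0.0000670 = 2.1406e-04 /h
MTBF = 1 / λ_sys = 4670 h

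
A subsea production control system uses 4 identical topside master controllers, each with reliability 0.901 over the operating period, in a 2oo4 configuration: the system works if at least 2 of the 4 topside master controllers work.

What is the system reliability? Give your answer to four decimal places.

0.9964

R = Σ_{i=2}^{4} C(4,i) p^i (1−p)^{4−i} with p = 0.901
C(4,2)·0.901^2·0.099^2 = 0.047739
C(4,3)·0.901^3·0.099^1 = 0.289647
C(4,4)·0.901^4·0.099^0 = 0.659021
Sum = 0.9964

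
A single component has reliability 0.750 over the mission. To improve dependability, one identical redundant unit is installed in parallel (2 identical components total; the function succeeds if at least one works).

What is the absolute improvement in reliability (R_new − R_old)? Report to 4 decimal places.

0.1875

R_before = 0.750
R_after = 1 − (1 − 0.750)^2 = 0.9375
ΔR = 0.9375 − 0.750 = 0.1875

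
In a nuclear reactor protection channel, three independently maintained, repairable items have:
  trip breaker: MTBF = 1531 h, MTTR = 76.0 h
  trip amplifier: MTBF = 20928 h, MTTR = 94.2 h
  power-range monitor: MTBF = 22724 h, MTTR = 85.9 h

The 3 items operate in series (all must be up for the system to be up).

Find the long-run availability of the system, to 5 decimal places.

0.94487

A(trip breaker) = MTBF/(MTBF+MTTR) = 1531/(1531+76.0) = 0.952707
A(trip amplifier) = MTBF/(MTBF+MTTR) = 20928/(20928+94.2) = 0.995519
A(power-range monitor) = MTBF/(MTBF+MTTR) = 22724/(22724+85.9) = 0.996234
Series availability: 0.952707 × 0.995519 × 0.996234 = 0.94487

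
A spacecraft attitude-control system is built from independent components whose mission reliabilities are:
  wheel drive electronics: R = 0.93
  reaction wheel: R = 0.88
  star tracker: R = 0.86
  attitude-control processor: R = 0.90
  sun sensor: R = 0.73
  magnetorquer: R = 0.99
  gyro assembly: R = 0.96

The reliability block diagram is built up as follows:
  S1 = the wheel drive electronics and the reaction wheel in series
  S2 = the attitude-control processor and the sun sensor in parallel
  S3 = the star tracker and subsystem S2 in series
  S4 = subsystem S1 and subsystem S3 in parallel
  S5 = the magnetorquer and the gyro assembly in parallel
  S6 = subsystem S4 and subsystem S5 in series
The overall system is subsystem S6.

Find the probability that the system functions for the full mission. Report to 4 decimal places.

Series (wheel drive electronics and reaction wheel): 0.930000 × 0.880000 = 0.818400
Parallel (attitude-control processor and sun sensor): 1 − (1 − 0.900000)(1 − 0.730000) = 0.973000
Series (star tracker and [0.973000]): 0.860000 × 0.973000 = 0.836780
Parallel ([0.818400] and [0.836780]): 1 − (1 − 0.818400)(1 − 0.836780) = 0.970359
Parallel (magnetorquer and gyro assembly): 1 − (1 − 0.990000)(1 − 0.960000) = 0.999600
Series ([0.970359] and [0.999600]): 0.970359 × 0.999600 = 0.9700

0.9700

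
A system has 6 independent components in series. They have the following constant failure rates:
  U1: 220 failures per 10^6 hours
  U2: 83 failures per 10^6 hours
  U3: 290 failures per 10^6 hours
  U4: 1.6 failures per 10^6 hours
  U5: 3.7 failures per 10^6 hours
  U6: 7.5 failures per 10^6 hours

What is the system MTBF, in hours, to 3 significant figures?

1650

Series of exponential components: λ_sys = Σ λ_i
λ_sys = 0.00022 + 0.000083 + 0.00029 + 0.0000016 + 0.0000037 + 0.0000075 = 6.0580e-04 /h
MTBF = 1 / λ_sys = 1650 h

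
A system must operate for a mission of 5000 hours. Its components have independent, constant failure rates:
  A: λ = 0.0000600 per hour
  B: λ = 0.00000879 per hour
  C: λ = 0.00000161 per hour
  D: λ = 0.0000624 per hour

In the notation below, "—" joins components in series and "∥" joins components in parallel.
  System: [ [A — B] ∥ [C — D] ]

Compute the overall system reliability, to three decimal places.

R(A) = exp(−0.0000600 × 5000) = 0.74082
R(B) = exp(−0.00000879 × 5000) = 0.95700
R(C) = exp(−0.00000161 × 5000) = 0.99198
R(D) = exp(−0.0000624 × 5000) = 0.73198
Series (A and B): 0.74082 × 0.95700 = 0.70896
Series (C and D): 0.99198 × 0.73198 = 0.72611
Parallel ([0.70896] and [0.72611]): 1 − (1 − 0.70896)(1 − 0.72611) = 0.920

0.920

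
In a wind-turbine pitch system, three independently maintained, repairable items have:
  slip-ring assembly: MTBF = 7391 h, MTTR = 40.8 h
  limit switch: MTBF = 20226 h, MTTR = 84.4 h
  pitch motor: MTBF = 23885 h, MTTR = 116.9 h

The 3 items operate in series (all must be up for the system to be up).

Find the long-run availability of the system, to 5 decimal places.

A(slip-ring assembly) = MTBF/(MTBF+MTTR) = 7391/(7391+40.8) = 0.994510
A(limit switch) = MTBF/(MTBF+MTTR) = 20226/(20226+84.4) = 0.995844
A(pitch motor) = MTBF/(MTBF+MTTR) = 23885/(23885+116.9) = 0.995130
Series availability: 0.994510 × 0.995844 × 0.995130 = 0.98555

0.98555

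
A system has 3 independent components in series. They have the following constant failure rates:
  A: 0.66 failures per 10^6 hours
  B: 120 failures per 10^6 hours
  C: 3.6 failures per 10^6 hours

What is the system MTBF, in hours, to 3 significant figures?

Series of exponential components: λ_sys = Σ λ_i
λ_sys = 0.00000066 + 0.00012 + 0.0000036 = 1.2426e-04 /h
MTBF = 1 / λ_sys = 8050 h

8050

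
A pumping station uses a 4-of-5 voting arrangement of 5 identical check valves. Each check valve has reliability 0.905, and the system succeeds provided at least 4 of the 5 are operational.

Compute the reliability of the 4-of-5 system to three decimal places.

R = Σ_{i=4}^{5} C(5,i) p^i (1−p)^{5−i} with p = 0.905
C(5,4)·0.905^4·0.095^1 = 0.31863
C(5,5)·0.905^5·0.095^0 = 0.60708
Sum = 0.926

0.926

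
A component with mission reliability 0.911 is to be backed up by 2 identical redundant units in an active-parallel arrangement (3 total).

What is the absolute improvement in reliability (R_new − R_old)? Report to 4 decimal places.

R_before = 0.911
R_after = 1 − (1 − 0.911)^3 = 0.9993
ΔR = 0.9993 − 0.911 = 0.0883

0.0883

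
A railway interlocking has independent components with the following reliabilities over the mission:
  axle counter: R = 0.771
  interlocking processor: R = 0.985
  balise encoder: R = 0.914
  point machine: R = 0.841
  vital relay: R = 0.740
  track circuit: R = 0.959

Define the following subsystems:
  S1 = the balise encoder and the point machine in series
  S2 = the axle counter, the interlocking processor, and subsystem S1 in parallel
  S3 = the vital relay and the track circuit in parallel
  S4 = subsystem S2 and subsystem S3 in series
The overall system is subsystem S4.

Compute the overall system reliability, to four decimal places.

Series (balise encoder and point machine): 0.914000 × 0.841000 = 0.768674
Parallel (axle counter, interlocking processor, and [0.768674]): 1 − (1 − 0.771000)(1 − 0.985000)(1 − 0.768674) = 0.999205
Parallel (vital relay and track circuit): 1 − (1 − 0.740000)(1 − 0.959000) = 0.989340
Series ([0.999205] and [0.989340]): 0.999205 × 0.989340 = 0.9886

0.9886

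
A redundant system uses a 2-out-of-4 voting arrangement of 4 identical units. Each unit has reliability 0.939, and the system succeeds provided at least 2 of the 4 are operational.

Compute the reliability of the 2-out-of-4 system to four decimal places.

0.9991

R = Σ_{i=2}^{4} C(4,i) p^i (1−p)^{4−i} with p = 0.939
C(4,2)·0.939^2·0.061^2 = 0.019685
C(4,3)·0.939^3·0.061^1 = 0.202016
C(4,4)·0.939^4·0.061^0 = 0.777432
Sum = 0.9991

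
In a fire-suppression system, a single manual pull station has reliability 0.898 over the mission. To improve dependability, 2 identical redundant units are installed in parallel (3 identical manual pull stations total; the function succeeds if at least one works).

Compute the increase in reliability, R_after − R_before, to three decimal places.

R_before = 0.898
R_after = 1 − (1 − 0.898)^3 = 0.999
ΔR = 0.999 − 0.898 = 0.101

0.101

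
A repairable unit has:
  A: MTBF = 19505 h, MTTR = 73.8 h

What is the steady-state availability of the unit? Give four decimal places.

A(A) = MTBF/(MTBF+MTTR) = 19505/(19505+73.8) = 0.9962

0.9962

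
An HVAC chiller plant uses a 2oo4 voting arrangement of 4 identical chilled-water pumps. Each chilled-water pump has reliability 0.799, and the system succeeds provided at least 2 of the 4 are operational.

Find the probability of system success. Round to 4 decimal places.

R = Σ_{i=2}^{4} C(4,i) p^i (1−p)^{4−i} with p = 0.799
C(4,2)·0.799^2·0.201^2 = 0.154752
C(4,3)·0.799^3·0.201^1 = 0.410106
C(4,4)·0.799^4·0.201^0 = 0.407556
Sum = 0.9724

0.9724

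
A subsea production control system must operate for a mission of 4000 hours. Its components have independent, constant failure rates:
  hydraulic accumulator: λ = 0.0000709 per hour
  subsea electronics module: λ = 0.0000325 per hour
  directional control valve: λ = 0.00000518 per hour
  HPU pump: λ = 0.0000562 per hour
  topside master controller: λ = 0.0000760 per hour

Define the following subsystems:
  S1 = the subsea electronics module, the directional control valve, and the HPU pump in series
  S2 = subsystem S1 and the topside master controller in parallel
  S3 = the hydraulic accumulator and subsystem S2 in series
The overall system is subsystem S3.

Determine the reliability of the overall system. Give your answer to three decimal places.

R(hydraulic accumulator) = exp(−0.0000709 × 4000) = 0.75307
R(subsea electronics module) = exp(−0.0000325 × 4000) = 0.87810
R(directional control valve) = exp(−0.00000518 × 4000) = 0.97949
R(HPU pump) = exp(−0.0000562 × 4000) = 0.79868
R(topside master controller) = exp(−0.0000760 × 4000) = 0.73786
Series (subsea electronics module, directional control valve, and HPU pump): 0.87810 × 0.97949 × 0.79868 = 0.68694
Parallel ([0.68694] and topside master controller): 1 − (1 − 0.68694)(1 − 0.73786) = 0.91793
Series (hydraulic accumulator and [0.91793]): 0.75307 × 0.91793 = 0.691

0.691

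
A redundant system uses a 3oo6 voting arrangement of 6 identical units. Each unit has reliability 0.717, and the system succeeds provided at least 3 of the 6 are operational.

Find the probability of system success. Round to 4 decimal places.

0.9422

R = Σ_{i=3}^{6} C(6,i) p^i (1−p)^{6−i} with p = 0.717
C(6,3)·0.717^3·0.283^3 = 0.167089
C(6,4)·0.717^4·0.283^2 = 0.317498
C(6,5)·0.717^5·0.283^1 = 0.321761
C(6,6)·0.717^6·0.283^0 = 0.135867
Sum = 0.9422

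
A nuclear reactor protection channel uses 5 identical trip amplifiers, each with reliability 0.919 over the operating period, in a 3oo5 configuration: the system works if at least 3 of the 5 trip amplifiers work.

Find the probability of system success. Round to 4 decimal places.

R = Σ_{i=3}^{5} C(5,i) p^i (1−p)^{5−i} with p = 0.919
C(5,3)·0.919^3·0.081^2 = 0.050923
C(5,4)·0.919^4·0.081^1 = 0.288880
C(5,5)·0.919^5·0.081^0 = 0.655507
Sum = 0.9953

0.9953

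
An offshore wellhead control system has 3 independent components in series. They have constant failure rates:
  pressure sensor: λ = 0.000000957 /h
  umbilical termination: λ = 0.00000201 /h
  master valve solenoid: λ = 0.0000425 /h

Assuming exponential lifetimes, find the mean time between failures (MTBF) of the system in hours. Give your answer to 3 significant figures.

Series of exponential components: λ_sys = Σ λ_i
λ_sys = 0.000000957 + 0.00000201 + 0.0000425 = 4.5467e-05 /h
MTBF = 1 / λ_sys = 22000 h

22000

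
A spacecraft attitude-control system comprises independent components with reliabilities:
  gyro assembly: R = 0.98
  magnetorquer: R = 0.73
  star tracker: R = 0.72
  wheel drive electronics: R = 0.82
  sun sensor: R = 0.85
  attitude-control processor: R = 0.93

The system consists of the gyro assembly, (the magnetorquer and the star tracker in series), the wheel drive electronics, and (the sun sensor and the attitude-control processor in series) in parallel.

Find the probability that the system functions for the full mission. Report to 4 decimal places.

Series (magnetorquer and star tracker): 0.730000 × 0.720000 = 0.525600
Series (sun sensor and attitude-control processor): 0.850000 × 0.930000 = 0.790500
Parallel (gyro assembly, [0.525600], wheel drive electronics, and [0.790500]): 1 − (1 − 0.980000)(1 − 0.525600)(1 − 0.820000)(1 − 0.790500) = 0.9996

0.9996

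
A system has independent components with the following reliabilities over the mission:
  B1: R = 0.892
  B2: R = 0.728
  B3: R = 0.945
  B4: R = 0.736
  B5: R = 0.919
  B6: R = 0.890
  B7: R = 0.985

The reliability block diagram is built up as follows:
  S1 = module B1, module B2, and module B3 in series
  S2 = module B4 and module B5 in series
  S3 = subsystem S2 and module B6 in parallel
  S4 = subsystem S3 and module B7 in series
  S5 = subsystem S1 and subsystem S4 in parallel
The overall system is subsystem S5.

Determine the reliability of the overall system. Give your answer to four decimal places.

0.9807

Series (B1, B2, and B3): 0.892000 × 0.728000 × 0.945000 = 0.613660
Series (B4 and B5): 0.736000 × 0.919000 = 0.676384
Parallel ([0.676384] and B6): 1 − (1 − 0.676384)(1 − 0.890000) = 0.964402
Series ([0.964402] and B7): 0.964402 × 0.985000 = 0.949936
Parallel ([0.613660] and [0.949936]): 1 − (1 − 0.613660)(1 − 0.949936) = 0.9807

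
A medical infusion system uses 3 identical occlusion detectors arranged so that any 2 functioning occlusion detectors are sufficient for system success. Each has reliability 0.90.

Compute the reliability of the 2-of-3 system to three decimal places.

0.972

R = Σ_{i=2}^{3} C(3,i) p^i (1−p)^{3−i} with p = 0.90
C(3,2)·0.90^2·0.10^1 = 0.24300
C(3,3)·0.90^3·0.10^0 = 0.72900
Sum = 0.972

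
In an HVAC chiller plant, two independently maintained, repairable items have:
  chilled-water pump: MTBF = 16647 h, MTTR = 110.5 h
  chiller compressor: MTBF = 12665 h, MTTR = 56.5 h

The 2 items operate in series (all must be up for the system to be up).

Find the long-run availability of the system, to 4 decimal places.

A(chilled-water pump) = MTBF/(MTBF+MTTR) = 16647/(16647+110.5) = 0.993406
A(chiller compressor) = MTBF/(MTBF+MTTR) = 12665/(12665+56.5) = 0.995559
Series availability: 0.993406 × 0.995559 = 0.9890

0.9890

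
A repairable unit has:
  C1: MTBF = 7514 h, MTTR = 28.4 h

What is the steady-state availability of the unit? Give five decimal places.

0.99623

A(C1) = MTBF/(MTBF+MTTR) = 7514/(7514+28.4) = 0.99623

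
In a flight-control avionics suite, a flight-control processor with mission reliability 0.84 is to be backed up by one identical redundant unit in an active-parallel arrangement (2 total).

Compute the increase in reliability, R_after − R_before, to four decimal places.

R_before = 0.84
R_after = 1 − (1 − 0.84)^2 = 0.9744
ΔR = 0.9744 − 0.84 = 0.1344

0.1344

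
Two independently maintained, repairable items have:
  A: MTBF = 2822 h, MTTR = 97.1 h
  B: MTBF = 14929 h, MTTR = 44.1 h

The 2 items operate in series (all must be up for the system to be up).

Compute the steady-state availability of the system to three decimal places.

A(A) = MTBF/(MTBF+MTTR) = 2822/(2822+97.1) = 0.966736
A(B) = MTBF/(MTBF+MTTR) = 14929/(14929+44.1) = 0.997055
Series availability: 0.966736 × 0.997055 = 0.964

0.964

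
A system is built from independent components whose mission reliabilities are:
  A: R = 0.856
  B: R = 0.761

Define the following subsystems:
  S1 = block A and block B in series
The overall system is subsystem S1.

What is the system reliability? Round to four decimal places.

Series (A and B): 0.856000 × 0.761000 = 0.6514

0.6514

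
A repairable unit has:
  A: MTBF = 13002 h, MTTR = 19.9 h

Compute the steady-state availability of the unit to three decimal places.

A(A) = MTBF/(MTBF+MTTR) = 13002/(13002+19.9) = 0.998

0.998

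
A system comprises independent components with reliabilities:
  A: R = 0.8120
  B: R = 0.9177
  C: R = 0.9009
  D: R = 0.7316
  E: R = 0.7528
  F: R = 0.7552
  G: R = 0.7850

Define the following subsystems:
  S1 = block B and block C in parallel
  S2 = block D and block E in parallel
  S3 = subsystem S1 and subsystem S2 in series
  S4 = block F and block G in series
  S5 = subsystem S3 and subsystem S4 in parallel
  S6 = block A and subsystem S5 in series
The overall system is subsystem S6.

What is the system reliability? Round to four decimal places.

Parallel (B and C): 1 − (1 − 0.917700)(1 − 0.900900) = 0.991844
Parallel (D and E): 1 − (1 − 0.731600)(1 − 0.752800) = 0.933652
Series ([0.991844] and [0.933652]): 0.991844 × 0.933652 = 0.926037
Series (F and G): 0.755200 × 0.785000 = 0.592832
Parallel ([0.926037] and [0.592832]): 1 − (1 − 0.926037)(1 − 0.592832) = 0.969885
Series (A and [0.969885]): 0.812000 × 0.969885 = 0.7875

0.7875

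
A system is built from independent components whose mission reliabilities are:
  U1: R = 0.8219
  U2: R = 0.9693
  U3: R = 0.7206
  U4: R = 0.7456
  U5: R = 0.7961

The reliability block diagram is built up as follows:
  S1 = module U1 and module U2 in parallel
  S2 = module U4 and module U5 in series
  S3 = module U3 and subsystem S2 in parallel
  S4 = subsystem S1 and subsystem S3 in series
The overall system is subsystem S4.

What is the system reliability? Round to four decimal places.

0.8816

Parallel (U1 and U2): 1 − (1 − 0.821900)(1 − 0.969300) = 0.994532
Series (U4 and U5): 0.745600 × 0.796100 = 0.593572
Parallel (U3 and [0.593572]): 1 − (1 − 0.720600)(1 − 0.593572) = 0.886444
Series ([0.994532] and [0.886444]): 0.994532 × 0.886444 = 0.8816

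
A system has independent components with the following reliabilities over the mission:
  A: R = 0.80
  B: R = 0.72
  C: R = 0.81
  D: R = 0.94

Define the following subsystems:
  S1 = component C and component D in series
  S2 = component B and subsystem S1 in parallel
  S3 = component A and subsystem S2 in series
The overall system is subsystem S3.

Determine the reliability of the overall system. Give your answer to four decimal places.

0.7466

Series (C and D): 0.810000 × 0.940000 = 0.761400
Parallel (B and [0.761400]): 1 − (1 − 0.720000)(1 − 0.761400) = 0.933192
Series (A and [0.933192]): 0.800000 × 0.933192 = 0.7466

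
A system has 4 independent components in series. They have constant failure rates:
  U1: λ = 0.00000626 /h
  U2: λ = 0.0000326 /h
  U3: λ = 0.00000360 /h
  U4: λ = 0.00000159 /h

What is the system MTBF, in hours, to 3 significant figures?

Series of exponential components: λ_sys = Σ λ_i
λ_sys = 0.00000626 + 0.0000326 + 0.00000360 + 0.00000159 = 4.4050e-05 /h
MTBF = 1 / λ_sys = 22700 h

22700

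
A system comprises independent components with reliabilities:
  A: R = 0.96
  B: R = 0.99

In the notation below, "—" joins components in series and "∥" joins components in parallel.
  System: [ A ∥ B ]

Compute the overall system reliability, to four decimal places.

0.9996

Parallel (A and B): 1 − (1 − 0.960000)(1 − 0.990000) = 0.9996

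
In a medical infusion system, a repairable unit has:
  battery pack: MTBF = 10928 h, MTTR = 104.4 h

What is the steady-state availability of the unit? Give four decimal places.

A(battery pack) = MTBF/(MTBF+MTTR) = 10928/(10928+104.4) = 0.9905

0.9905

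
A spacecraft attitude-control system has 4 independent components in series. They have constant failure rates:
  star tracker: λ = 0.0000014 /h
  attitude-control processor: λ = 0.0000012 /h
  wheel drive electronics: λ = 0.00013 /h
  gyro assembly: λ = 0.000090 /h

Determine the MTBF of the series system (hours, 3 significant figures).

Series of exponential components: λ_sys = Σ λ_i
λ_sys = 0.0000014 + 0.0000012 + 0.00013 + 0.000090 = 2.2260e-04 /h
MTBF = 1 / λ_sys = 4490 h

4490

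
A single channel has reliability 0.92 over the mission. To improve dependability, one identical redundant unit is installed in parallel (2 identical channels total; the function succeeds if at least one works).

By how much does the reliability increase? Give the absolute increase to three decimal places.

0.074

R_before = 0.92
R_after = 1 − (1 − 0.92)^2 = 0.994
ΔR = 0.994 − 0.92 = 0.074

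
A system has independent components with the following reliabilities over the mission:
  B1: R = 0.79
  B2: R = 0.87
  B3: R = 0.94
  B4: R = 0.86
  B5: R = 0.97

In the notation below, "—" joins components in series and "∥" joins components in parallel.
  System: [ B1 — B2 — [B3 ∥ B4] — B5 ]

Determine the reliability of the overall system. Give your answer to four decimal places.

0.6611

Parallel (B3 and B4): 1 − (1 − 0.940000)(1 − 0.860000) = 0.991600
Series (B1, B2, [0.991600], and B5): 0.790000 × 0.870000 × 0.991600 × 0.970000 = 0.6611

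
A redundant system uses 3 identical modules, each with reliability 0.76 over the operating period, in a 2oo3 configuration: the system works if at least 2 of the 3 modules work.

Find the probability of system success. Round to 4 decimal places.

0.8548

R = Σ_{i=2}^{3} C(3,i) p^i (1−p)^{3−i} with p = 0.76
C(3,2)·0.76^2·0.24^1 = 0.415872
C(3,3)·0.76^3·0.24^0 = 0.438976
Sum = 0.8548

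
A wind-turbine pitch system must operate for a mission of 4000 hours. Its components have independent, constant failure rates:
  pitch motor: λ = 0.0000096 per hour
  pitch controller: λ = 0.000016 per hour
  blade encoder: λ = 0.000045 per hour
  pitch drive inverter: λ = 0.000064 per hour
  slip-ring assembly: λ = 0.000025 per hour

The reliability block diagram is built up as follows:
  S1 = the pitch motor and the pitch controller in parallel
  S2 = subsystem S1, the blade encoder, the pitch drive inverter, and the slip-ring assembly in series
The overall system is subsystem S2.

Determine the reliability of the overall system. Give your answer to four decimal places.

R(pitch motor) = exp(−0.0000096 × 4000) = 0.962328
R(pitch controller) = exp(−0.000016 × 4000) = 0.938005
R(blade encoder) = exp(−0.000045 × 4000) = 0.835270
R(pitch drive inverter) = exp(−0.000064 × 4000) = 0.774142
R(slip-ring assembly) = exp(−0.000025 × 4000) = 0.904837
Parallel (pitch motor and pitch controller): 1 − (1 − 0.962328)(1 − 0.938005) = 0.997665
Series ([0.997665], blade encoder, pitch drive inverter, and slip-ring assembly): 0.997665 × 0.835270 × 0.774142 × 0.904837 = 0.5837

0.5837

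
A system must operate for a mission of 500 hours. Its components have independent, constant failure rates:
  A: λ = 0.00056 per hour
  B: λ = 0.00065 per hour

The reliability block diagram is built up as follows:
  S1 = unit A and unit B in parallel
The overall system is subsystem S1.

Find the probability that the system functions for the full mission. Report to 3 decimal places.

0.932

R(A) = exp(−0.00056 × 500) = 0.75578
R(B) = exp(−0.00065 × 500) = 0.72253
Parallel (A and B): 1 − (1 − 0.75578)(1 − 0.72253) = 0.932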